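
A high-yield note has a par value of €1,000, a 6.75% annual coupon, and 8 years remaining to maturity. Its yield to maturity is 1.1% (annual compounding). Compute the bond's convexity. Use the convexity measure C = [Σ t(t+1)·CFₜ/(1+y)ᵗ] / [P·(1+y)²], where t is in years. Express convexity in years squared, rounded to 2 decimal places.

55.47

With y = 0.011:
  t   CF        PV=CF/(1+0.011)^t    t·PV        t(t+1)·PV
  1        67.50        66.7656        66.7656         133.5312
  2        67.50        66.0391       132.0783         396.2349
  3        67.50        65.3206       195.9619         783.8475
  4        67.50        64.6099       258.4396       1,292.1982
  5        67.50        63.9069       319.5347       1,917.2081
  6        67.50        63.2116       379.2696       2,654.8875
  7        67.50        62.5238       437.6669       3,501.3354
  8     1,067.50       978.0446     7,824.3564      70,419.2079
  Σ                  1,430.4222     9,614.0731      81,098.4506
P = 1,430.4222.
Convexity = Σ t(t+1)·PV / [P·(1+y)²] = 81,098.4506 / (1,430.4222 × 1.022121) = 55.46845.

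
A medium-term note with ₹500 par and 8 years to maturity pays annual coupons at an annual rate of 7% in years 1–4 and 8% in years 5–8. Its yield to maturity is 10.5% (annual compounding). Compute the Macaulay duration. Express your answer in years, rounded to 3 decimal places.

Periodic yield y = 0.105. Discount each cash flow and weight by its year:
  t   CF        PV=CF/(1+0.105)^t    t·PV
  1        35.00        31.6742        31.6742
  2        35.00        28.6644        57.3289
  3        35.00        25.9407        77.8220
  4        35.00        23.4757        93.9029
  5        40.00        24.2800       121.4000
  6        40.00        21.9728       131.8371
  7        40.00        19.8849       139.1945
  8       540.00       242.9380     1,943.5044
  Σ                    418.8309     2,596.6639
Price P = Σ PV = 418.8309.
Macaulay duration = Σ(t·PV) / P = 2,596.6639 / 418.8309 = 6.19979 years.

6.200 years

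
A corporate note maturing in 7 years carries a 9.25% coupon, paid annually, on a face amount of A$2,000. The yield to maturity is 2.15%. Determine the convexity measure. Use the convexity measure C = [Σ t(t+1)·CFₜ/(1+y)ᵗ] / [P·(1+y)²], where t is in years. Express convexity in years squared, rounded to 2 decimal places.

40.84

With y = 0.0215:
  t   CF        PV=CF/(1+0.0215)^t    t·PV        t(t+1)·PV
  1       185.00       181.1062       181.1062         362.2124
  2       185.00       177.2944       354.5888       1,063.7663
  3       185.00       173.5628       520.6884       2,082.7534
  4       185.00       169.9097       679.6389       3,398.1946
  5       185.00       166.3336       831.6678       4,990.0067
  6       185.00       162.8327       976.9959       6,838.9715
  7     2,185.00     1,882.7075    13,178.9523     105,431.6180
  Σ                  2,913.7468    16,723.6382     124,167.5230
P = 2,913.7468.
Convexity = Σ t(t+1)·PV / [P·(1+y)²] = 124,167.5230 / (2,913.7468 × 1.043462) = 40.83941.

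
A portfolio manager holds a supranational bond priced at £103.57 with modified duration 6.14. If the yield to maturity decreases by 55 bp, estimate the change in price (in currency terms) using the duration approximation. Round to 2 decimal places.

+£3.50

Duration approximation: ΔP/P ≈ -D_mod · Δy = -6.14 × (-0.0055) = +0.033770.
ΔP ≈ 103.57 × (+0.033770) = +3.4975589.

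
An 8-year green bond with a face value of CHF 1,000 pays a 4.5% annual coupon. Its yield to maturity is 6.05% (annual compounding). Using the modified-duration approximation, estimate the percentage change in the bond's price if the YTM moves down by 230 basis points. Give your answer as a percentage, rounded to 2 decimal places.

+14.80%

Periodic yield y = 0.0605. Modified duration first:
  t   CF        PV=CF/(1+0.0605)^t    t·PV
  1        45.00        42.4328        42.4328
  2        45.00        40.0121        80.0242
  3        45.00        37.7295       113.1884
  4        45.00        35.5770       142.3082
  5        45.00        33.5474       167.7371
  6        45.00        31.6336       189.8015
  7        45.00        29.8289       208.8026
  8     1,045.00       653.1770     5,225.4163
  Σ                    903.9384     6,169.7110
P = 903.9384; D_Mac = 6.82537 yrs; D_mod = 6.82537/(1+0.0605) = 6.43599 yrs.
ΔP/P ≈ -D_mod · Δy = -6.43599 × (-0.023) = +0.148028 = +14.8028%.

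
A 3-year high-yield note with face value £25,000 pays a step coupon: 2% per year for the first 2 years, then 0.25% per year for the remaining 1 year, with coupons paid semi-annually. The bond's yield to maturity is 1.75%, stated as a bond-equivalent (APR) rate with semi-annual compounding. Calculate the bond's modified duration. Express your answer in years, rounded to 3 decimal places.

2.905 years

Periodic yield y = 0.00875. First find Macaulay duration:
  t   CF        PV=CF/(1+0.00875)^t    t·PV
  1       250.00       247.8315       247.8315
  2       250.00       245.6818       491.3635
  3       250.00       243.5507       730.6521
  4       250.00       241.4381       965.7524
  5        31.25        29.9180       149.5899
  6    25,031.25    23,756.4340   142,538.6042
  Σ                 24,764.8541   145,123.7936
P = 24,764.8541; Macaulay duration = 145,123.7936 / 24,764.8541 = 5.86007 half-year periods = 2.93004 years.
Modified duration = D_Mac / (1 + y) = 2.93004 / 1.00875 = 2.90462 years.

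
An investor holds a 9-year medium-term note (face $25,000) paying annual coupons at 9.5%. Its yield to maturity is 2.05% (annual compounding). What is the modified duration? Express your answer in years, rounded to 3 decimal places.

Periodic yield y = 0.0205. First find Macaulay duration:
  t   CF        PV=CF/(1+0.0205)^t    t·PV
  1     2,375.00     2,327.2905     2,327.2905
  2     2,375.00     2,280.5395     4,561.0790
  3     2,375.00     2,234.7276     6,704.1827
  4     2,375.00     2,189.8359     8,759.3437
  5     2,375.00     2,145.8461    10,729.2304
  6     2,375.00     2,102.7399    12,616.4395
  7     2,375.00     2,060.4997    14,423.4977
  8     2,375.00     2,019.1080    16,152.8637
  9    27,375.00    22,805.3660   205,248.2939
  Σ                 40,165.9532   281,522.2213
P = 40,165.9532; Macaulay duration = 281,522.2213 / 40,165.9532 = 7.00898 years.
Modified duration = D_Mac / (1 + y) = 7.00898 / 1.0205 = 6.86818 years.

6.868 years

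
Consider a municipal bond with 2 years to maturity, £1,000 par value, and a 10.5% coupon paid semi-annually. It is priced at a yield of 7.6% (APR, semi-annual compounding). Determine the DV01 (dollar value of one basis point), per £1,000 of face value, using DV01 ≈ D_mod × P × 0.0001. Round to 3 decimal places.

£0.189

Periodic yield y = 0.038.
  t   CF        PV=CF/(1+0.038)^t    t·PV
  1        52.50        50.5780        50.5780
  2        52.50        48.7264        97.4529
  3        52.50        46.9426       140.8278
  4     1,052.50       906.6354     3,626.5418
  Σ                  1,052.8825     3,915.4005
P = 1,052.8825; D_Mac = 3.71874 half-year periods = 1.85937 yrs; D_mod = 1.79130 yrs.
DV01 ≈ 1.79130 × 1,052.8825 × 0.0001 = 0.188603.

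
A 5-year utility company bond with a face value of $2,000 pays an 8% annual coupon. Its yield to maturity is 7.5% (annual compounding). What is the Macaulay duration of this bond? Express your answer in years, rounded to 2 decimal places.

4.32 years

Periodic yield y = 0.075. Discount each cash flow and weight by its year:
  t   CF        PV=CF/(1+0.075)^t    t·PV
  1       160.00       148.8372       148.8372
  2       160.00       138.4532       276.9064
  3       160.00       128.7937       386.3811
  4       160.00       119.8081       479.2323
  5     2,160.00     1,504.5666     7,522.8332
  Σ                  2,040.4588     8,814.1903
Price P = Σ PV = 2,040.4588.
Macaulay duration = Σ(t·PV) / P = 8,814.1903 / 2,040.4588 = 4.31971 years.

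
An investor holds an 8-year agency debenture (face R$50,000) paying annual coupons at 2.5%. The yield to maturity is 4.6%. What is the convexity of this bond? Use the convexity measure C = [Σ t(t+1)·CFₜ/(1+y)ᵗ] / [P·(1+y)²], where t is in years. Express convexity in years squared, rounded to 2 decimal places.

58.09

With y = 0.046:
  t   CF        PV=CF/(1+0.046)^t    t·PV        t(t+1)·PV
  1     1,250.00     1,195.0287     1,195.0287       2,390.0574
  2     1,250.00     1,142.4748     2,284.9497       6,854.8490
  3     1,250.00     1,092.2322     3,276.6965      13,106.7859
  4     1,250.00     1,044.1990     4,176.7960      20,883.9801
  5     1,250.00       998.2782     4,991.3910      29,948.3462
  6     1,250.00       954.3769     5,726.2612      40,083.8286
  7     1,250.00       912.4062     6,386.8433      51,094.7464
  8    51,250.00    35,763.5312   286,108.2497   2,574,974.2470
  Σ                 43,102.5272   314,146.2161   2,739,336.8407
P = 43,102.5272.
Convexity = Σ t(t+1)·PV / [P·(1+y)²] = 2,739,336.8407 / (43,102.5272 × 1.094116) = 58.08705.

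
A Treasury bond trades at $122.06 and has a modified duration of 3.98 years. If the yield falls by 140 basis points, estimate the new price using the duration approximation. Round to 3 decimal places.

Duration approximation: ΔP/P ≈ -D_mod · Δy = -3.98 × (-0.014) = +0.055720.
New price ≈ 122.06 × (1 + 0.055720) = 128.8611832.

$128.861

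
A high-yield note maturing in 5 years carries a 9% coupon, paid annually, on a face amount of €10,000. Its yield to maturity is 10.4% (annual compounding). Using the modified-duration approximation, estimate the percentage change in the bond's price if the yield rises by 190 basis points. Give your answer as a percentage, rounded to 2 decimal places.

-7.26%

Periodic yield y = 0.104. Modified duration first:
  t   CF        PV=CF/(1+0.104)^t    t·PV
  1       900.00       815.2174       815.2174
  2       900.00       738.4216     1,476.8431
  3       900.00       668.8601     2,006.5803
  4       900.00       605.8515     2,423.4062
  5    10,900.00     6,646.3182    33,231.5911
  Σ                  9,474.6688    39,953.6380
P = 9,474.6688; D_Mac = 4.21689 yrs; D_mod = 4.21689/(1+0.104) = 3.81965 yrs.
ΔP/P ≈ -D_mod · Δy = -3.81965 × (+0.019) = -0.072573 = -7.2573%.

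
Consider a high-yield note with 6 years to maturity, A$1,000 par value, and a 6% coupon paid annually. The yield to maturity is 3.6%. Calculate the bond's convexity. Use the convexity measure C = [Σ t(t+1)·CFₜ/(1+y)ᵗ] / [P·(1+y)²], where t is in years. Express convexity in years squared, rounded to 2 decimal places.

With y = 0.036:
  t   CF        PV=CF/(1+0.036)^t    t·PV        t(t+1)·PV
  1        60.00        57.9151        57.9151         115.8301
  2        60.00        55.9026       111.8051         335.4154
  3        60.00        53.9600       161.8800         647.5201
  4        60.00        52.0849       208.3398       1,041.6989
  5        60.00        50.2750       251.3752       1,508.2514
  6     1,060.00       857.3286     5,143.9718      36,007.8029
  Σ                  1,127.4663     5,935.2871      39,656.5188
P = 1,127.4663.
Convexity = Σ t(t+1)·PV / [P·(1+y)²] = 39,656.5188 / (1,127.4663 × 1.073296) = 32.77114.

32.77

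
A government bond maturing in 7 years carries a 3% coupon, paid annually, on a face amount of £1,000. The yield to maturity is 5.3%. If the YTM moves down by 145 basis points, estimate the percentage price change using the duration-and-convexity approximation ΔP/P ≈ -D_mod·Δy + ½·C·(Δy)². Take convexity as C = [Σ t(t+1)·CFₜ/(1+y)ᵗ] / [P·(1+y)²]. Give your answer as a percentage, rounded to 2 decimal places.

With y = 0.053:
  t   CF        PV=CF/(1+0.053)^t    t·PV        t(t+1)·PV
  1        30.00        28.4900        28.4900          56.9801
  2        30.00        27.0561        54.1121         162.3363
  3        30.00        25.6943        77.0828         308.3311
  4        30.00        24.4010        97.6040         488.0202
  5        30.00        23.1728       115.8642         695.1854
  6        30.00        22.0065       132.0390         924.2731
  7     1,030.00       717.5276     5,022.6934      40,181.5470
  Σ                    868.3483     5,527.8856      42,816.6733
P = 868.3483; D_Mac = 6.36598 yrs; D_mod = 6.04556 yrs; C = 44.46950.
Duration effect: -6.04556 × (-0.0145) = +0.087661
Convexity effect: 0.5 × 44.46950 × (-0.0145)² = +0.0046749
ΔP/P ≈ +0.087661 + 0.0046749 = +0.092336 = +9.2336%.

+9.23%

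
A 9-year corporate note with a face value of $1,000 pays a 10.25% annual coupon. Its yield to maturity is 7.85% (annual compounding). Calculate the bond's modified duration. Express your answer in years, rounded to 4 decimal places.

6.0090 years

Periodic yield y = 0.0785. First find Macaulay duration:
  t   CF        PV=CF/(1+0.0785)^t    t·PV
  1       102.50        95.0394        95.0394
  2       102.50        88.1218       176.2437
  3       102.50        81.7078       245.1233
  4       102.50        75.7606       303.0423
  5       102.50        70.2462       351.2312
  6       102.50        65.1333       390.7997
  7       102.50        60.3925       422.7473
  8       102.50        55.9967       447.9738
  9     1,102.50       558.4667     5,026.2000
  Σ                  1,150.8650     7,458.4008
P = 1,150.8650; Macaulay duration = 7,458.4008 / 1,150.8650 = 6.48069 years.
Modified duration = D_Mac / (1 + y) = 6.48069 / 1.0785 = 6.00899 years.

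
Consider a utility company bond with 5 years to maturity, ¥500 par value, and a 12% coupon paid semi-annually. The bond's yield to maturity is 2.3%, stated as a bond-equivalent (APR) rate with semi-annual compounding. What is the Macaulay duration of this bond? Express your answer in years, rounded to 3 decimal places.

4.110 years

Periodic yield y = 0.0115. Discount each cash flow and weight by its period:
  t   CF        PV=CF/(1+0.0115)^t    t·PV
  1        30.00        29.6589        29.6589
  2        30.00        29.3217        58.6434
  3        30.00        28.9884        86.9651
  4        30.00        28.6588       114.6351
  5        30.00        28.3330       141.6648
  6        30.00        28.0108       168.0650
  7        30.00        27.6924       193.8466
  8        30.00        27.3775       219.0202
  9        30.00        27.0663       243.5964
  10      530.00       472.7342     4,727.3417
  Σ                    727.8419     5,983.4371
Price P = Σ PV = 727.8419.
Macaulay duration = Σ(t·PV) / P = 5,983.4371 / 727.8419 = 8.22079 half-year periods.
In years: 8.22079 / 2 = 4.11040 years.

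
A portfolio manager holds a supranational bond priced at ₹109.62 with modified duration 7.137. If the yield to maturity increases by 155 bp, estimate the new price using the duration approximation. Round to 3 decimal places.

₹97.493

Duration approximation: ΔP/P ≈ -D_mod · Δy = -7.137 × (+0.0155) = -0.1106235.
New price ≈ 109.62 × (1 - 0.1106235) = 97.49345193.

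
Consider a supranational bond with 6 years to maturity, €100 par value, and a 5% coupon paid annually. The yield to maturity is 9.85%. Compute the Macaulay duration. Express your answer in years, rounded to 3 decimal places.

5.230 years

Periodic yield y = 0.0985. Discount each cash flow and weight by its year:
  t   CF        PV=CF/(1+0.0985)^t    t·PV
  1         5.00         4.5517         4.5517
  2         5.00         4.1435         8.2870
  3         5.00         3.7720        11.3160
  4         5.00         3.4338        13.7350
  5         5.00         3.1259        15.6293
  6       105.00        59.7570       358.5421
  Σ                     78.7838       412.0611
Price P = Σ PV = 78.7838.
Macaulay duration = Σ(t·PV) / P = 412.0611 / 78.7838 = 5.23028 years.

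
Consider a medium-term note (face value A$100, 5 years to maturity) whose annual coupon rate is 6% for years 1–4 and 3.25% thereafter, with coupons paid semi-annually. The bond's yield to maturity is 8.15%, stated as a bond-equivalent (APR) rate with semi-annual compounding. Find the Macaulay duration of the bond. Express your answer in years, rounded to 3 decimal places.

4.351 years

Periodic yield y = 0.04075. Discount each cash flow and weight by its period:
  t   CF        PV=CF/(1+0.04075)^t    t·PV
  1        3.000         2.8825         2.8825
  2        3.000         2.7697         5.5393
  3        3.000         2.6612         7.9837
  4        3.000         2.5570        10.2281
  5        3.000         2.4569        12.2845
  6        3.000         2.3607        14.1643
  7        3.000         2.2683        15.8779
  8        3.000         2.1795        17.4357
  9        1.625         1.1343        10.2089
  10     101.625        68.1611       681.6106
  Σ                     89.4312       778.2157
Price P = Σ PV = 89.4312.
Macaulay duration = Σ(t·PV) / P = 778.2157 / 89.4312 = 8.70184 half-year periods.
In years: 8.70184 / 2 = 4.35092 years.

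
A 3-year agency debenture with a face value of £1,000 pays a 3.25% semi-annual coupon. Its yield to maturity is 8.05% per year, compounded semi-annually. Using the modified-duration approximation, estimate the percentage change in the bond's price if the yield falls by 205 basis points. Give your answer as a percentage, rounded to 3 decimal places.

+5.661%

Periodic yield y = 0.04025. Modified duration first:
  t   CF        PV=CF/(1+0.04025)^t    t·PV
  1        16.25        15.6212        15.6212
  2        16.25        15.0168        30.0336
  3        16.25        14.4358        43.3073
  4        16.25        13.8772        55.5089
  5        16.25        13.3403        66.7014
  6     1,016.25       801.9997     4,811.9983
  Σ                    874.2910     5,023.1707
P = 874.2910; D_Mac = 5.74542 half-year periods = 2.87271 yrs; D_mod = 2.87271/(1+0.04025) = 2.76156 yrs.
ΔP/P ≈ -D_mod · Δy = -2.76156 × (-0.0205) = +0.056612 = +5.6612%.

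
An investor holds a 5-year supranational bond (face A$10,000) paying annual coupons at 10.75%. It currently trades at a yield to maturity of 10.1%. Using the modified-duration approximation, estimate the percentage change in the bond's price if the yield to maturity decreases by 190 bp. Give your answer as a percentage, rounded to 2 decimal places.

Periodic yield y = 0.101. Modified duration first:
  t   CF        PV=CF/(1+0.101)^t    t·PV
  1     1,075.00       976.3851       976.3851
  2     1,075.00       886.8166     1,773.6333
  3     1,075.00       805.4647     2,416.3941
  4     1,075.00       731.5756     2,926.3022
  5    11,075.00     6,845.5310    34,227.6549
  Σ                 10,245.7730    42,320.3696
P = 10,245.7730; D_Mac = 4.13052 yrs; D_mod = 4.13052/(1+0.101) = 3.75161 yrs.
ΔP/P ≈ -D_mod · Δy = -3.75161 × (-0.019) = +0.071281 = +7.1281%.

+7.13%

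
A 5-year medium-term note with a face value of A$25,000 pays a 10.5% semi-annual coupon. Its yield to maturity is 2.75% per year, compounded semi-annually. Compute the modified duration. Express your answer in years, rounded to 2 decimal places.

4.12 years

Periodic yield y = 0.01375. First find Macaulay duration:
  t   CF        PV=CF/(1+0.01375)^t    t·PV
  1     1,312.50     1,294.6979     1,294.6979
  2     1,312.50     1,277.1373     2,554.2745
  3     1,312.50     1,259.8148     3,779.4444
  4     1,312.50     1,242.7273     4,970.9092
  5     1,312.50     1,225.8716     6,129.3579
  6     1,312.50     1,209.2445     7,255.4668
  7     1,312.50     1,192.8429     8,349.9001
  8     1,312.50     1,176.6638     9,413.3100
  9     1,312.50     1,160.7041    10,446.3366
  10   26,312.50    22,953.7391   229,537.3910
  Σ                 33,993.4431   283,731.0886
P = 33,993.4431; Macaulay duration = 283,731.0886 / 33,993.4431 = 8.34664 half-year periods = 4.17332 years.
Modified duration = D_Mac / (1 + y) = 4.17332 / 1.01375 = 4.11672 years.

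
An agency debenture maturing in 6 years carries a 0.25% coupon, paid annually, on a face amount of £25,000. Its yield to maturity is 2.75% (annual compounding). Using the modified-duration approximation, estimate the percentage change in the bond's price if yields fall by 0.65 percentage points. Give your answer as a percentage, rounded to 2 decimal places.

+3.77%

Periodic yield y = 0.0275. Modified duration first:
  t   CF        PV=CF/(1+0.0275)^t    t·PV
  1        62.50        60.8273        60.8273
  2        62.50        59.1993       118.3985
  3        62.50        57.6149       172.8446
  4        62.50        56.0729       224.2914
  5        62.50        54.5721       272.8606
  6    25,062.50    21,297.7344   127,786.4064
  Σ                 21,586.0208   128,635.6288
P = 21,586.0208; D_Mac = 5.95921 yrs; D_mod = 5.95921/(1+0.0275) = 5.79972 yrs.
ΔP/P ≈ -D_mod · Δy = -5.79972 × (-0.0065) = +0.037698 = +3.7698%.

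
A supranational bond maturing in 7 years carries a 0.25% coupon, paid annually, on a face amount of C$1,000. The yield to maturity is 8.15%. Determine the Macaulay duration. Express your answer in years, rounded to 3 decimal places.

6.927 years

Periodic yield y = 0.0815. Discount each cash flow and weight by its year:
  t   CF        PV=CF/(1+0.0815)^t    t·PV
  1         2.50         2.3116         2.3116
  2         2.50         2.1374         4.2748
  3         2.50         1.9763         5.9290
  4         2.50         1.8274         7.3096
  5         2.50         1.6897         8.4485
  6         2.50         1.5624         9.3742
  7     1,002.50       579.2936     4,055.0551
  Σ                    590.7984     4,092.7027
Price P = Σ PV = 590.7984.
Macaulay duration = Σ(t·PV) / P = 4,092.7027 / 590.7984 = 6.92741 years.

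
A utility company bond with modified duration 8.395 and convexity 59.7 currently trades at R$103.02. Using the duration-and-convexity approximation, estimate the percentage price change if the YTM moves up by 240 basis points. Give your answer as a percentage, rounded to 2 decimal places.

-18.43%

Duration effect: -D_mod·Δy = -8.395 × (+0.024) = -0.201480
Convexity effect: ½·C·(Δy)² = 0.5 × 59.7 × (0.024)² = +0.0171936
ΔP/P ≈ -0.201480 + 0.0171936 = -0.1842864
= -18.42864%.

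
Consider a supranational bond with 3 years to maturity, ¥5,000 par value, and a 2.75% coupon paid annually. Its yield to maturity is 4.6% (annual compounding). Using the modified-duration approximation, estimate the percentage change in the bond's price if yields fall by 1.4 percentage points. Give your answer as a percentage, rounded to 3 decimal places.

Periodic yield y = 0.046. Modified duration first:
  t   CF        PV=CF/(1+0.046)^t    t·PV
  1       137.50       131.4532       131.4532
  2       137.50       125.6722       251.3445
  3     5,137.50     4,489.0742    13,467.2225
  Σ                  4,746.1996    13,850.0201
P = 4,746.1996; D_Mac = 2.91813 yrs; D_mod = 2.91813/(1+0.046) = 2.78980 yrs.
ΔP/P ≈ -D_mod · Δy = -2.78980 × (-0.014) = +0.039057 = +3.9057%.

+3.906%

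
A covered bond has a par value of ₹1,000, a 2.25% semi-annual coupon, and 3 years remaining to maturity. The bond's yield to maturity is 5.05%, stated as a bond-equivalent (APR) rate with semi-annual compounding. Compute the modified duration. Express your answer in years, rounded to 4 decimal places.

Periodic yield y = 0.02525. First find Macaulay duration:
  t   CF        PV=CF/(1+0.02525)^t    t·PV
  1        11.25        10.9729        10.9729
  2        11.25        10.7027        21.4054
  3        11.25        10.4391        31.3173
  4        11.25        10.1820        40.7280
  5        11.25         9.9312        49.6562
  6     1,011.25       870.7227     5,224.3362
  Σ                    922.9507     5,378.4161
P = 922.9507; Macaulay duration = 5,378.4161 / 922.9507 = 5.82741 half-year periods = 2.91371 years.
Modified duration = D_Mac / (1 + y) = 2.91371 / 1.02525 = 2.84195 years.

2.8419 years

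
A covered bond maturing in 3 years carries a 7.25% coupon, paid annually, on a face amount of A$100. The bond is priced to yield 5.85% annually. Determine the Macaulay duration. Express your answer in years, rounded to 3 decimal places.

Periodic yield y = 0.0585. Discount each cash flow and weight by its year:
  t   CF        PV=CF/(1+0.0585)^t    t·PV
  1         7.25         6.8493         6.8493
  2         7.25         6.4708        12.9415
  3       107.25        90.4325       271.2976
  Σ                    103.7526       291.0885
Price P = Σ PV = 103.7526.
Macaulay duration = Σ(t·PV) / P = 291.0885 / 103.7526 = 2.80560 years.

2.806 years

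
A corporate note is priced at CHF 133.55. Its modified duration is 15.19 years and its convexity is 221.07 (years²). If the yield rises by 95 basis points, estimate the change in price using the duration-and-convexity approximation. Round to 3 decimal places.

Duration effect: -D_mod·Δy = -15.19 × (+0.0095) = -0.144305
Convexity effect: ½·C·(Δy)² = 0.5 × 221.07 × (0.0095)² = +0.00997578375
ΔP/P ≈ -0.144305 + 0.00997578375 = -0.13432921625
ΔP ≈ 133.55 × (-0.13432921625) = -17.9396668301875.

-CHF 17.940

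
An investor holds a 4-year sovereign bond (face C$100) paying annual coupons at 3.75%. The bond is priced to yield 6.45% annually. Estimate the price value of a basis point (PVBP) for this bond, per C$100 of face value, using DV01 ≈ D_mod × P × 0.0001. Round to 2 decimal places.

Periodic yield y = 0.0645.
  t   CF        PV=CF/(1+0.0645)^t    t·PV
  1         3.75         3.5228         3.5228
  2         3.75         3.3093         6.6187
  3         3.75         3.1088         9.3264
  4       103.75        80.7989       323.1956
  Σ                     90.7398       342.6635
P = 90.7398; D_Mac = 3.77633 yrs; D_mod = 3.54751 yrs.
DV01 ≈ 3.54751 × 90.7398 × 0.0001 = 0.032190.

C$0.03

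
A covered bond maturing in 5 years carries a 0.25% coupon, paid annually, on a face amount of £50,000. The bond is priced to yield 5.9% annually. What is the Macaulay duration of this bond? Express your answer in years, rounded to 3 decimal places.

Periodic yield y = 0.059. Discount each cash flow and weight by its year:
  t   CF        PV=CF/(1+0.059)^t    t·PV
  1       125.00       118.0359       118.0359
  2       125.00       111.4598       222.9195
  3       125.00       105.2500       315.7500
  4       125.00        99.3862       397.5449
  5    50,125.00    37,633.4978   188,167.4890
  Σ                 38,067.6297   189,221.7393
Price P = Σ PV = 38,067.6297.
Macaulay duration = Σ(t·PV) / P = 189,221.7393 / 38,067.6297 = 4.97067 years.

4.971 years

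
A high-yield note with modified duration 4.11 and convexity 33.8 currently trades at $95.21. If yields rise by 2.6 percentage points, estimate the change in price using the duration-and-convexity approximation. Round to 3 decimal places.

Duration effect: -D_mod·Δy = -4.11 × (+0.026) = -0.106860
Convexity effect: ½·C·(Δy)² = 0.5 × 33.8 × (0.026)² = +0.0114244
ΔP/P ≈ -0.106860 + 0.0114244 = -0.0954356
ΔP ≈ 95.21 × (-0.0954356) = -9.086423476.

-$9.086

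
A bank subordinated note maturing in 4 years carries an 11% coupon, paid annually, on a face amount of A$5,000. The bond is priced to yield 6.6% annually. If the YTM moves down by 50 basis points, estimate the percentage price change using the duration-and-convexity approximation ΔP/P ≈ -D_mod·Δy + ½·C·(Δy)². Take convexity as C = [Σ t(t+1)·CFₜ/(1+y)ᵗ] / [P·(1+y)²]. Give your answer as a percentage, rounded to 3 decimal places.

With y = 0.066:
  t   CF        PV=CF/(1+0.066)^t    t·PV        t(t+1)·PV
  1       550.00       515.9475       515.9475       1,031.8949
  2       550.00       484.0033       968.0065       2,904.0195
  3       550.00       454.0368     1,362.1105       5,448.4419
  4     5,550.00     4,297.9778    17,191.9111      85,959.5553
  Σ                  5,751.9653    20,037.9755      95,343.9116
P = 5,751.9653; D_Mac = 3.48367 yrs; D_mod = 3.26799 yrs; C = 14.58688.
Duration effect: -3.26799 × (-0.005) = +0.016340
Convexity effect: 0.5 × 14.58688 × (-0.005)² = +0.0001823
ΔP/P ≈ +0.016340 + 0.0001823 = +0.016522 = +1.6522%.

+1.652%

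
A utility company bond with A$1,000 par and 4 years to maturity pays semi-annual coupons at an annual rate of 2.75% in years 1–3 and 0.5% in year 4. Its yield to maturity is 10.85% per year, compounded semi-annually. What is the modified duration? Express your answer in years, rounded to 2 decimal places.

3.58 years

Periodic yield y = 0.05425. First find Macaulay duration:
  t   CF        PV=CF/(1+0.05425)^t    t·PV
  1        13.75        13.0424        13.0424
  2        13.75        12.3713        24.7426
  3        13.75        11.7347        35.2041
  4        13.75        11.1308        44.5234
  5        13.75        10.5581        52.7904
  6        13.75        10.0148        60.0886
  7         2.50         1.7272        12.0902
  8     1,002.50       656.9548     5,255.6386
  Σ                    727.5341     5,498.1203
P = 727.5341; Macaulay duration = 5,498.1203 / 727.5341 = 7.55720 half-year periods = 3.77860 years.
Modified duration = D_Mac / (1 + y) = 3.77860 / 1.05425 = 3.58416 years.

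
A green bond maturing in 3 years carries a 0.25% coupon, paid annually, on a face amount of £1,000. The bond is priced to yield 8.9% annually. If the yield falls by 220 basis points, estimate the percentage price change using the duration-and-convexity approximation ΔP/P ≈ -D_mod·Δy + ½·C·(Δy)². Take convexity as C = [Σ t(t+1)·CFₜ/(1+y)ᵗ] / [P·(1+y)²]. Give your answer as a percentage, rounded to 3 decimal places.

With y = 0.089:
  t   CF        PV=CF/(1+0.089)^t    t·PV        t(t+1)·PV
  1         2.50         2.2957         2.2957           4.5914
  2         2.50         2.1081         4.2161          12.6484
  3     1,002.50       776.2484     2,328.7453       9,314.9813
  Σ                    780.6522     2,335.2571       9,332.2211
P = 780.6522; D_Mac = 2.99142 yrs; D_mod = 2.74694 yrs; C = 10.08026.
Duration effect: -2.74694 × (-0.022) = +0.060433
Convexity effect: 0.5 × 10.08026 × (-0.022)² = +0.0024394
ΔP/P ≈ +0.060433 + 0.0024394 = +0.062872 = +6.2872%.

+6.287%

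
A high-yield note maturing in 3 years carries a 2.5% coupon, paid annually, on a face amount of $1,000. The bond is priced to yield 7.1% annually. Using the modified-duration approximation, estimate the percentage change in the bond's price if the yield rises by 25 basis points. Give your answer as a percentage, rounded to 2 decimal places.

-0.68%

Periodic yield y = 0.071. Modified duration first:
  t   CF        PV=CF/(1+0.071)^t    t·PV
  1        25.00        23.3427        23.3427
  2        25.00        21.7952        43.5904
  3     1,025.00       834.3638     2,503.0914
  Σ                    879.5017     2,570.0245
P = 879.5017; D_Mac = 2.92214 yrs; D_mod = 2.92214/(1+0.071) = 2.72842 yrs.
ΔP/P ≈ -D_mod · Δy = -2.72842 × (+0.0025) = -0.006821 = -0.6821%.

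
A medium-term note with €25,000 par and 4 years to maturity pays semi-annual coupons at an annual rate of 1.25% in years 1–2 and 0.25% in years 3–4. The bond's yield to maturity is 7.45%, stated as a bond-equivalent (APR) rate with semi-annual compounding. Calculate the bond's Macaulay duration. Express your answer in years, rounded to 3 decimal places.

Periodic yield y = 0.03725. Discount each cash flow and weight by its period:
  t   CF        PV=CF/(1+0.03725)^t    t·PV
  1       156.25       150.6387       150.6387
  2       156.25       145.2289       290.4579
  3       156.25       140.0134       420.0403
  4       156.25       134.9852       539.9409
  5        31.25        26.0275       130.1376
  6        31.25        25.0928       150.5569
  7        31.25        24.1917       169.3417
  8    25,031.25    18,681.6396   149,453.1169
  Σ                 19,327.8179   151,304.2309
Price P = Σ PV = 19,327.8179.
Macaulay duration = Σ(t·PV) / P = 151,304.2309 / 19,327.8179 = 7.82831 half-year periods.
In years: 7.82831 / 2 = 3.91416 years.

3.914 years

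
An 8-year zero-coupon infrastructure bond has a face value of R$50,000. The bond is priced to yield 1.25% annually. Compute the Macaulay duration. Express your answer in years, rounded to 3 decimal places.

A zero-coupon bond has a single cash flow at maturity, so its Macaulay duration equals its maturity: 8 years.

8.000 years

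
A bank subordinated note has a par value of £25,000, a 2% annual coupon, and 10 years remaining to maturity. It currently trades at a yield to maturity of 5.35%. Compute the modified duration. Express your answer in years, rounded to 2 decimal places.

8.54 years

Periodic yield y = 0.0535. First find Macaulay duration:
  t   CF        PV=CF/(1+0.0535)^t    t·PV
  1       500.00       474.6084       474.6084
  2       500.00       450.5064       901.0127
  3       500.00       427.6282     1,282.8847
  4       500.00       405.9120     1,623.6478
  5       500.00       385.2985     1,926.4924
  6       500.00       365.7318     2,194.3910
  7       500.00       347.1588     2,430.1119
  8       500.00       329.5290     2,636.2323
  9       500.00       312.7945     2,815.1507
  10   25,500.00    15,142.4023   151,424.0233
  Σ                 18,641.5701   167,708.5553
P = 18,641.5701; Macaulay duration = 167,708.5553 / 18,641.5701 = 8.99648 years.
Modified duration = D_Mac / (1 + y) = 8.99648 / 1.0535 = 8.53961 years.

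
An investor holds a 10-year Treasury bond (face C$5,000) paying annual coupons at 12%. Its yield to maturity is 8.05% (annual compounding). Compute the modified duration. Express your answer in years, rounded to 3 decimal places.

6.237 years

Periodic yield y = 0.0805. First find Macaulay duration:
  t   CF        PV=CF/(1+0.0805)^t    t·PV
  1       600.00       555.2985       555.2985
  2       600.00       513.9273     1,027.8546
  3       600.00       475.6384     1,426.9153
  4       600.00       440.2022     1,760.8086
  5       600.00       407.4060     2,037.0299
  6       600.00       377.0532     2,262.3192
  7       600.00       348.9618     2,442.7324
  8       600.00       322.9632     2,583.7058
  9       600.00       298.9016     2,690.1148
  10    5,600.00     2,581.9053    25,819.0533
  Σ                  6,322.2575    42,605.8325
P = 6,322.2575; Macaulay duration = 42,605.8325 / 6,322.2575 = 6.73902 years.
Modified duration = D_Mac / (1 + y) = 6.73902 / 1.0805 = 6.23695 years.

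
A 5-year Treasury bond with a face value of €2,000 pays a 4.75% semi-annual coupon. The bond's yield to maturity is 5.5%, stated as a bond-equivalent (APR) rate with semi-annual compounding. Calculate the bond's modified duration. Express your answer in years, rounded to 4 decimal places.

4.3787 years

Periodic yield y = 0.0275. First find Macaulay duration:
  t   CF        PV=CF/(1+0.0275)^t    t·PV
  1        47.50        46.2287        46.2287
  2        47.50        44.9914        89.9829
  3        47.50        43.7873       131.3619
  4        47.50        42.6154       170.4615
  5        47.50        41.4748       207.3741
  6        47.50        40.3648       242.1887
  7        47.50        39.2845       274.9912
  8        47.50        38.2331       305.8644
  9        47.50        37.2098       334.8880
  10    2,047.50     1,561.0097    15,610.0971
  Σ                  1,935.1994    17,413.4386
P = 1,935.1994; Macaulay duration = 17,413.4386 / 1,935.1994 = 8.99827 half-year periods = 4.49913 years.
Modified duration = D_Mac / (1 + y) = 4.49913 / 1.0275 = 4.37872 years.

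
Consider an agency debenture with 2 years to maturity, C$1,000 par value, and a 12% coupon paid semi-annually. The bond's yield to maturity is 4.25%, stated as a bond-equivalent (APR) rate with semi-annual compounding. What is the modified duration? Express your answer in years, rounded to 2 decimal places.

1.81 years

Periodic yield y = 0.02125. First find Macaulay duration:
  t   CF        PV=CF/(1+0.02125)^t    t·PV
  1        60.00        58.7515        58.7515
  2        60.00        57.5290       115.0581
  3        60.00        56.3320       168.9959
  4     1,060.00       974.4904     3,897.9618
  Σ                  1,147.1030     4,240.7674
P = 1,147.1030; Macaulay duration = 4,240.7674 / 1,147.1030 = 3.69694 half-year periods = 1.84847 years.
Modified duration = D_Mac / (1 + y) = 1.84847 / 1.02125 = 1.81001 years.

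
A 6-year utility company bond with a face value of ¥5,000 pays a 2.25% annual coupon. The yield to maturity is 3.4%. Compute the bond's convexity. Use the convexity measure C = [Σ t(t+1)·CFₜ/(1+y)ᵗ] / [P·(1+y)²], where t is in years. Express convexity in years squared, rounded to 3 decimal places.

With y = 0.034:
  t   CF        PV=CF/(1+0.034)^t    t·PV        t(t+1)·PV
  1       112.50       108.8008       108.8008         217.6015
  2       112.50       105.2232       210.4464         631.3391
  3       112.50       101.7632       305.2897       1,221.1588
  4       112.50        98.4171       393.6682       1,968.3411
  5       112.50        95.1809       475.9045       2,855.4271
  6     5,112.50     4,183.2141    25,099.2844     175,694.9905
  Σ                  4,692.5992    26,593.3940     182,588.8582
P = 4,692.5992.
Convexity = Σ t(t+1)·PV / [P·(1+y)²] = 182,588.8582 / (4,692.5992 × 1.069156) = 36.39316.

36.393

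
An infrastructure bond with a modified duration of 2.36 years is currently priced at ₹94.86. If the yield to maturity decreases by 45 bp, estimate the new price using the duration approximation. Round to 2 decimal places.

₹95.87

Duration approximation: ΔP/P ≈ -D_mod · Δy = -2.36 × (-0.0045) = +0.010620.
New price ≈ 94.86 × (1 + 0.010620) = 95.8674132.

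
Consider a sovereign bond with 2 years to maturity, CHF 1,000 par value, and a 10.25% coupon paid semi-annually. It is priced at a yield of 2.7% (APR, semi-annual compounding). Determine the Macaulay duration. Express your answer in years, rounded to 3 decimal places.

Periodic yield y = 0.0135. Discount each cash flow and weight by its period:
  t   CF        PV=CF/(1+0.0135)^t    t·PV
  1        51.25        50.5673        50.5673
  2        51.25        49.8938        99.7875
  3        51.25        49.2292       147.6875
  4     1,051.25       996.3479     3,985.3915
  Σ                  1,146.0382     4,283.4339
Price P = Σ PV = 1,146.0382.
Macaulay duration = Σ(t·PV) / P = 4,283.4339 / 1,146.0382 = 3.73760 half-year periods.
In years: 3.73760 / 2 = 1.86880 years.

1.869 years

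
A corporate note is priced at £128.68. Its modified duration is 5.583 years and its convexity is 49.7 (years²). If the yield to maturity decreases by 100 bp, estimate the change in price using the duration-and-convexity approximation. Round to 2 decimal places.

+£7.50

Duration effect: -D_mod·Δy = -5.583 × (-0.01) = +0.055830
Convexity effect: ½·C·(Δy)² = 0.5 × 49.7 × (-0.01)² = +0.0024850
ΔP/P ≈ +0.055830 + 0.0024850 = +0.058315
ΔP ≈ 128.68 × (+0.058315) = +7.5039742.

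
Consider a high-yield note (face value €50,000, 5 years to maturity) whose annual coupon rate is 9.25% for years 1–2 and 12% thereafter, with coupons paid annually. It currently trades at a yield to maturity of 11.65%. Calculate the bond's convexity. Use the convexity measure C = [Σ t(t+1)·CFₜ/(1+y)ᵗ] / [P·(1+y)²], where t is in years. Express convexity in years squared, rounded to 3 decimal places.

With y = 0.1165:
  t   CF        PV=CF/(1+0.1165)^t    t·PV        t(t+1)·PV
  1     4,625.00     4,142.4093     4,142.4093       8,284.8186
  2     4,625.00     3,710.1740     7,420.3481      22,261.0442
  3     6,000.00     4,310.9707    12,932.9120      51,731.6480
  4     6,000.00     3,861.1470    15,444.5882      77,222.9408
  5    56,000.00    32,277.0912   161,385.4562     968,312.7374
  Σ                 48,301.7923   201,325.7138   1,127,813.1891
P = 48,301.7923.
Convexity = Σ t(t+1)·PV / [P·(1+y)²] = 1,127,813.1891 / (48,301.7923 × 1.246572) = 18.73081.

18.731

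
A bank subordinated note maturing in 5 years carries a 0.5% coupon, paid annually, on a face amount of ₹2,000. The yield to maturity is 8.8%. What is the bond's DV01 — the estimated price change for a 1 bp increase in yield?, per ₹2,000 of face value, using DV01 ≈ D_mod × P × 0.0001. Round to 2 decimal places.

₹0.61

Periodic yield y = 0.088.
  t   CF        PV=CF/(1+0.088)^t    t·PV
  1        10.00         9.1912         9.1912
  2        10.00         8.4478        16.8955
  3        10.00         7.7645        23.2935
  4        10.00         7.1365        28.5459
  5     2,010.00     1,318.4133     6,592.0666
  Σ                  1,350.9532     6,669.9927
P = 1,350.9532; D_Mac = 4.93725 yrs; D_mod = 4.53791 yrs.
DV01 ≈ 4.53791 × 1,350.9532 × 0.0001 = 0.613051.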